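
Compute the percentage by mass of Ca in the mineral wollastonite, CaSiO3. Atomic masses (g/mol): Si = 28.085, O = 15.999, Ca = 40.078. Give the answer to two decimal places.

34.50 mass %

Molar mass of CaSiO3: 1*40.078 + 1*28.085 + 3*15.999 = 116.160 g/mol.
Mass of Ca per formula unit: 1 × 40.078 = 40.078 g.
Weight fraction Ca = 40.078 / 116.160 = 0.3450.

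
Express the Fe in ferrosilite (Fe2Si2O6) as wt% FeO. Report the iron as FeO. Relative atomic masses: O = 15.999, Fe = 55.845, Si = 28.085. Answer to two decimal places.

54.46 wt%

M(Fe2Si2O6) = 263.854 g/mol; M(FeO) = 71.844 g/mol.
Moles FeO per formula unit = 2 Fe ÷ 1 = 2.0000.
FeO fraction = (2.0000 × 71.844) / 263.854 = 143.688/263.854 = 0.5446.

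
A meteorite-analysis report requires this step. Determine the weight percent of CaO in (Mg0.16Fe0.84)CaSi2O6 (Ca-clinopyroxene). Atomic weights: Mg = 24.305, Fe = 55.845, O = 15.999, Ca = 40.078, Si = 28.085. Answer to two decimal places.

M((Mg0.16Fe0.84)CaSi2O6) = 243.041 g/mol; M(CaO) = 56.077 g/mol.
Moles CaO per formula unit = 1 Ca ÷ 1 = 1.0000.
CaO fraction = (1.0000 × 56.077) / 243.041 = 56.077/243.041 = 0.2307.

23.07 wt%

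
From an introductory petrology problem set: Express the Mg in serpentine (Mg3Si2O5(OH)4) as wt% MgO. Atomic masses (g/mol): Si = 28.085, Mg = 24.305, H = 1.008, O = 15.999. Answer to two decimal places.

43.63 wt%

Formula mass = 277.108 g/mol.
3 Mg → 3.0000 mol MgO per formula unit; M(MgO) = 40.304, so MgO mass = 120.912 g.
120.912/277.108 × 100 = 43.63 wt%.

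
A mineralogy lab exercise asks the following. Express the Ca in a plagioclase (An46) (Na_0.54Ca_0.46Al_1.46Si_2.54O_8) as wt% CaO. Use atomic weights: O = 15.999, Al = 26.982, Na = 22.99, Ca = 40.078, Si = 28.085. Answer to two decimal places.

Molar mass of Na_0.54Ca_0.46Al_1.46Si_2.54O_8 = 0.54·22.99 + 0.46·40.078 + 1.46·26.982 + 2.54·28.085 + 8·15.999 = 269.572 g/mol.
Each formula unit contains 0.46 Ca, equivalent to 0.46/1 = 0.4600 mol CaO.
M(CaO) = 1×40.078 + 1×15.999 = 56.077 g/mol.
Mass of CaO per formula unit = 0.4600 × 56.077 = 25.795 g.
CaO wt% = 25.795 / 269.572 × 100 = 9.57%.

9.57 wt%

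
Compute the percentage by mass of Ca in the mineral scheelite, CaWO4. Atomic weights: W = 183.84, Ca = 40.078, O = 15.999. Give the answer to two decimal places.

Molar mass of CaWO4: 1×40.078 + 1×183.84 + 4×15.999 = 287.914 g/mol.
Mass of Ca per formula unit: 1 × 40.078 = 40.078 g.
Weight fraction Ca = 40.078 / 287.914 = 0.1392.

13.92 weight percent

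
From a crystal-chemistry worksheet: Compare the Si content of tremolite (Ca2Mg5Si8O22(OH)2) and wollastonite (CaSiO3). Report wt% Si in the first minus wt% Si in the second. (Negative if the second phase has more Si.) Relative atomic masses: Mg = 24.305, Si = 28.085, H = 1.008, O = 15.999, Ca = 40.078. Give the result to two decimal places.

3.48 percentage points

Si in Ca2Mg5Si8O22(OH)2: molar mass 812.353 g/mol; 8×28.085 = 224.680 g → 27.66 wt%.
Si in CaSiO3: molar mass 116.160 g/mol; 1×28.085 = 28.085 g → 24.18 wt%.
Difference = 27.66 − 24.18 = 3.48 percentage points.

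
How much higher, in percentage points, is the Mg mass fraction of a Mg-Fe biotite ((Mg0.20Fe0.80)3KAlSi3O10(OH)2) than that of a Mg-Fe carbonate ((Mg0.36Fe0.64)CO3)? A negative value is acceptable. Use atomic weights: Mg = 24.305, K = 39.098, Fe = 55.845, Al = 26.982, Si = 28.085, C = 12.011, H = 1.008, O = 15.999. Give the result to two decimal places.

M((Mg0.20Fe0.80)3KAlSi3O10(OH)2) = 492.950 g/mol, so wt% Mg = 14.583/492.950 × 100 = 2.96%.
M((Mg0.36Fe0.64)CO3) = 104.499 g/mol, so wt% Mg = 8.750/104.499 × 100 = 8.37%.
2.96 − 8.37 = -5.41 pp.

-5.41 percentage points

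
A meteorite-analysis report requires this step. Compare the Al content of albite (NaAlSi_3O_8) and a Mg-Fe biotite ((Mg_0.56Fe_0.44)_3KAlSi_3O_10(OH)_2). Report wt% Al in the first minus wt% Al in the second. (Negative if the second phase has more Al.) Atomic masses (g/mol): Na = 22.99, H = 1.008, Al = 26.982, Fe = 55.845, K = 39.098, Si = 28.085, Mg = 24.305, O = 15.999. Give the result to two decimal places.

Al in NaAlSi_3O_8: molar mass 262.219 g/mol; 1×26.982 = 26.982 g → 10.29 wt%.
Al in (Mg_0.56Fe_0.44)_3KAlSi_3O_10(OH)_2: molar mass 458.887 g/mol; 1×26.982 = 26.982 g → 5.88 wt%.
Difference = 10.29 − 5.88 = 4.41 percentage points.

4.41 percentage points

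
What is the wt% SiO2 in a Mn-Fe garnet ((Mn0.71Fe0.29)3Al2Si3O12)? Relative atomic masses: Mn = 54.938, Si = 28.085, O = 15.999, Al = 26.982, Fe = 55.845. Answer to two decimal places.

Formula mass = 495.810 g/mol.
3 Si → 3.0000 mol SiO2 per formula unit; M(SiO2) = 60.083, so SiO2 mass = 180.249 g.
180.249/495.810 × 100 = 36.35 wt%.

36.35 wt%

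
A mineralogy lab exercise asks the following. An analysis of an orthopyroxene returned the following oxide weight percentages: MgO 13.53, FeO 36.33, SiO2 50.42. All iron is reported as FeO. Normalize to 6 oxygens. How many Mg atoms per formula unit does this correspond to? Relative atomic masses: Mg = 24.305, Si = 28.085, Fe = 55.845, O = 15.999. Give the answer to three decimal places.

MgO (M=40.304): mol = 0.33570; Mg = 0.33570, O = 0.33570.
FeO (M=71.844): mol = 0.50568; Fe = 0.50568, O = 0.50568.
SiO2 (M=60.083): mol = 0.83917; Si = 0.83917, O = 1.67834.
ΣO = 2.51972; factor = 6/ΣO = 2.38122.
Mg apfu = 0.33570 × 2.38122 = 0.799.

0.799 Mg apfu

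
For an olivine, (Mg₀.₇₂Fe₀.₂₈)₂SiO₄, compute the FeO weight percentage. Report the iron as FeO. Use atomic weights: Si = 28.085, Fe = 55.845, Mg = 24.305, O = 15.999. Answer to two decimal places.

M((Mg₀.₇₂Fe₀.₂₈)₂SiO₄) = 158.353 g/mol; M(FeO) = 71.844 g/mol.
Moles FeO per formula unit = 0.56 Fe ÷ 1 = 0.5600.
FeO fraction = (0.5600 × 71.844) / 158.353 = 40.233/158.353 = 0.2541.

25.41 wt%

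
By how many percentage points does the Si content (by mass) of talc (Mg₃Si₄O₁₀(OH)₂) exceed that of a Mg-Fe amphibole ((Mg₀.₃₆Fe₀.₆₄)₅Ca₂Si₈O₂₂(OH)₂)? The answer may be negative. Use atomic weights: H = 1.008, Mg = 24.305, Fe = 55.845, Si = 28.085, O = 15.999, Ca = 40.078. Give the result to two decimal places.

Si in Mg₃Si₄O₁₀(OH)₂: molar mass 379.259 g/mol; 4×28.085 = 112.340 g → 29.62 wt%.
Si in (Mg₀.₃₆Fe₀.₆₄)₅Ca₂Si₈O₂₂(OH)₂: molar mass 913.281 g/mol; 8×28.085 = 224.680 g → 24.60 wt%.
Difference = 29.62 − 24.60 = 5.02 percentage points.

5.02 percentage points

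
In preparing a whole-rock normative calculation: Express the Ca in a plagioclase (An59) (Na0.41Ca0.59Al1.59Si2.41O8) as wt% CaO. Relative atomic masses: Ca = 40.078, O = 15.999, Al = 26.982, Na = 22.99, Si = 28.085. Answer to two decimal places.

Formula mass = 271.650 g/mol.
0.59 Ca → 0.5900 mol CaO per formula unit; M(CaO) = 56.077, so CaO mass = 33.085 g.
33.085/271.650 × 100 = 12.18 wt%.

12.18 wt%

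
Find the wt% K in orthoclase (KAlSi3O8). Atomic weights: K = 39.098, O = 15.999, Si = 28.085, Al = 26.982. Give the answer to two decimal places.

Molar mass of KAlSi3O8: 1·39.098 + 1·26.982 + 3·28.085 + 8·15.999 = 278.327 g/mol.
Mass of K per formula unit: 1 × 39.098 = 39.098 g.
Weight fraction K = 39.098 / 278.327 = 0.1405.

14.05 weight percent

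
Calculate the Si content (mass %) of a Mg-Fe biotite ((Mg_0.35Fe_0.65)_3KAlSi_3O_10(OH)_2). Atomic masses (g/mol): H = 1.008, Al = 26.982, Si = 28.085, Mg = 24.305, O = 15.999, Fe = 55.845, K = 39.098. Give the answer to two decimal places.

17.60 mass %

M((Mg_0.35Fe_0.65)_3KAlSi_3O_10(OH)_2) = 478.757 g/mol.
Si contributes 3 × 28.085 = 84.255 g per mole.
84.255/478.757 = 0.1760 → 17.60%.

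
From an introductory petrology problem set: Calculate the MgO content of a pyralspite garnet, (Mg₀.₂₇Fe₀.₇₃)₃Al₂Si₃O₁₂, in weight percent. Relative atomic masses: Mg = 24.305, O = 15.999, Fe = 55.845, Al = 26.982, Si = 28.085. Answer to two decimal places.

M((Mg₀.₂₇Fe₀.₇₃)₃Al₂Si₃O₁₂) = 472.195 g/mol; M(MgO) = 40.304 g/mol.
Moles MgO per formula unit = 0.81 Mg ÷ 1 = 0.8100.
MgO fraction = (0.8100 × 40.304) / 472.195 = 32.646/472.195 = 0.0691.

6.91 wt%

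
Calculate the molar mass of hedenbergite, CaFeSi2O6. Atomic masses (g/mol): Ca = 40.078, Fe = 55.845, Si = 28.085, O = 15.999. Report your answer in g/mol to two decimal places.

248.09 g/mol

Ca: 1 × 40.078 = 40.0780
Fe: 1 × 55.845 = 55.8450
Si: 2 × 28.085 = 56.1700
O: 6 × 15.999 = 95.9940
Summing the contributions gives the formula mass.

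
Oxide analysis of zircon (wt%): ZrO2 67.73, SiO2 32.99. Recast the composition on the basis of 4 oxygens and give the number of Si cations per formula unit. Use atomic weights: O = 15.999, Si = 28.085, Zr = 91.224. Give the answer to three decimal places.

0.999 Si apfu

ZrO2: 67.73/123.222 = 0.54966 mol → 0.54966 mol Zr, 1.09932 mol O.
SiO2: 32.99/60.083 = 0.54907 mol → 0.54907 mol Si, 1.09814 mol O.
Total oxygen = 2.19746 mol. Normalization factor = 4/2.19746 = 1.82028.
Si per 4 O = 0.54907 × 1.82028 = 0.999.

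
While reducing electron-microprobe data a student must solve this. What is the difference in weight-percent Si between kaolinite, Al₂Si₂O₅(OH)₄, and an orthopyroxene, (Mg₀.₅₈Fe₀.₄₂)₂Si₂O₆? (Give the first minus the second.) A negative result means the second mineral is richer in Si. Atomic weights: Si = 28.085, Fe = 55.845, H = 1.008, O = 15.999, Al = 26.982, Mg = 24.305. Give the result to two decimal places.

-2.96 percentage points

Si in Al₂Si₂O₅(OH)₄: molar mass 258.157 g/mol; 2×28.085 = 56.170 g → 21.76 wt%.
Si in (Mg₀.₅₈Fe₀.₄₂)₂Si₂O₆: molar mass 227.268 g/mol; 2×28.085 = 56.170 g → 24.72 wt%.
Difference = 21.76 − 24.72 = -2.96 percentage points.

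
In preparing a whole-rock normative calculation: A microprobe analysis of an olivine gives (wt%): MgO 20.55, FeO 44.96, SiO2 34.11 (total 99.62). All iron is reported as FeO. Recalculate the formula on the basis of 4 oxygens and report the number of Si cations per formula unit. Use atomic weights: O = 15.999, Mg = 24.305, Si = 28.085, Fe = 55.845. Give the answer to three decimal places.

20.55 wt% MgO ÷ 40.304 g/mol = 0.50987 mol, giving 0.50987 Mg and 0.50987 O.
44.96 wt% FeO ÷ 71.844 g/mol = 0.62580 mol, giving 0.62580 Fe and 0.62580 O.
34.11 wt% SiO2 ÷ 60.083 g/mol = 0.56771 mol, giving 0.56771 Si and 1.13542 O.
Oxygen sums to 2.27109; scaling by 4/2.27109 = 1.76127 puts the formula on 4 O.
Si: 0.56771 × 1.76127 = 1.000 atoms per formula unit.

1.000 Si apfu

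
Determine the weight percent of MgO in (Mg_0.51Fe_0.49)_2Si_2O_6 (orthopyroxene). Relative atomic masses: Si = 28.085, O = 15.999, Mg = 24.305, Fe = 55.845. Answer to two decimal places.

Molar mass of (Mg_0.51Fe_0.49)_2Si_2O_6 = 1.02×24.305 + 0.98×55.845 + 2×28.085 + 6×15.999 = 231.683 g/mol.
Each formula unit contains 1.02 Mg, equivalent to 1.02/1 = 1.0200 mol MgO.
M(MgO) = 1×24.305 + 1×15.999 = 40.304 g/mol.
Mass of MgO per formula unit = 1.0200 × 40.304 = 41.110 g.
MgO wt% = 41.110 / 231.683 × 100 = 17.74%.

17.74 wt%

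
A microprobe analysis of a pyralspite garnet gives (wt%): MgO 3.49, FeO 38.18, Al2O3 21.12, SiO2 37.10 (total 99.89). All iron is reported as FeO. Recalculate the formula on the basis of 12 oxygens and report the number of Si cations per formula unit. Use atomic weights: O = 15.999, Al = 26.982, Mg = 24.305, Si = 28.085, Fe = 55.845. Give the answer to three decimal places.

MgO (M=40.304): mol = 0.08659; Mg = 0.08659, O = 0.08659.
FeO (M=71.844): mol = 0.53143; Fe = 0.53143, O = 0.53143.
Al2O3 (M=101.961): mol = 0.20714; Al = 0.41428, O = 0.62142.
SiO2 (M=60.083): mol = 0.61748; Si = 0.61748, O = 1.23496.
ΣO = 2.47440; factor = 12/ΣO = 4.84966.
Si apfu = 0.61748 × 4.84966 = 2.995.

2.995 Si apfu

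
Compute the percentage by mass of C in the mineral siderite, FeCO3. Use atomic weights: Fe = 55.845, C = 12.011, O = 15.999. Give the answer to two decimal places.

10.37 mass %

Molar mass of FeCO3: 1·55.845 + 1·12.011 + 3·15.999 = 115.853 g/mol.
Mass of C per formula unit: 1 × 12.011 = 12.011 g.
Weight fraction C = 12.011 / 115.853 = 0.1037.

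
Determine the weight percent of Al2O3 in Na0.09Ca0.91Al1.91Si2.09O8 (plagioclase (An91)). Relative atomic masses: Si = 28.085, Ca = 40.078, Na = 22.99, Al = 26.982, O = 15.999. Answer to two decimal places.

35.18 wt%

M(Na0.09Ca0.91Al1.91Si2.09O8) = 276.765 g/mol; M(Al2O3) = 101.961 g/mol.
Moles Al2O3 per formula unit = 1.91 Al ÷ 2 = 0.9550.
Al2O3 fraction = (0.9550 × 101.961) / 276.765 = 97.373/276.765 = 0.3518.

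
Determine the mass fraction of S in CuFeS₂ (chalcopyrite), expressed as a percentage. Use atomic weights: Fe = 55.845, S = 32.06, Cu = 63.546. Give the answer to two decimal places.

34.94 wt%

Molar mass of CuFeS₂: 1*63.546 + 1*55.845 + 2*32.06 = 183.511 g/mol.
Mass of S per formula unit: 2 × 32.06 = 64.120 g.
Weight fraction S = 64.120 / 183.511 = 0.3494.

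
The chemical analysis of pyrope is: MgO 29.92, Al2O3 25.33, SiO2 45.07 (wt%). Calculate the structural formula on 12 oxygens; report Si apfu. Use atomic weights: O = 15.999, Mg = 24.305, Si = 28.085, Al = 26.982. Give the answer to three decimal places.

29.92 wt% MgO ÷ 40.304 g/mol = 0.74236 mol, giving 0.74236 Mg and 0.74236 O.
25.33 wt% Al2O3 ÷ 101.961 g/mol = 0.24843 mol, giving 0.49686 Al and 0.74529 O.
45.07 wt% SiO2 ÷ 60.083 g/mol = 0.75013 mol, giving 0.75013 Si and 1.50026 O.
Oxygen sums to 2.98791; scaling by 12/2.98791 = 4.01619 puts the formula on 12 O.
Si: 0.75013 × 4.01619 = 3.013 atoms per formula unit.

3.013 Si apfu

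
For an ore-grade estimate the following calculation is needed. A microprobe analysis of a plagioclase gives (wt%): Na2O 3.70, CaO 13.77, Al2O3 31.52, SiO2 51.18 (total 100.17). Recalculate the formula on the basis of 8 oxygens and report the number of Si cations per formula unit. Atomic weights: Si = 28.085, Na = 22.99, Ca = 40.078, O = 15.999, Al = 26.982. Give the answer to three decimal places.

3.70 wt% Na2O ÷ 61.979 g/mol = 0.05970 mol, giving 0.11940 Na and 0.05970 O.
13.77 wt% CaO ÷ 56.077 g/mol = 0.24556 mol, giving 0.24556 Ca and 0.24556 O.
31.52 wt% Al2O3 ÷ 101.961 g/mol = 0.30914 mol, giving 0.61828 Al and 0.92742 O.
51.18 wt% SiO2 ÷ 60.083 g/mol = 0.85182 mol, giving 0.85182 Si and 1.70364 O.
Oxygen sums to 2.93632; scaling by 8/2.93632 = 2.72450 puts the formula on 8 O.
Si: 0.85182 × 2.72450 = 2.321 atoms per formula unit.

2.321 Si apfu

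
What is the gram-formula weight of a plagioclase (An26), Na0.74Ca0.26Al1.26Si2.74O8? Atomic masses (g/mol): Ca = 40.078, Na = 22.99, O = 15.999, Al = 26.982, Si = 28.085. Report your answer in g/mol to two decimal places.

266.38 g/mol

M = 0.74·22.99 + 0.26·40.078 + 1.26·26.982 + 2.74·28.085 + 8·15.999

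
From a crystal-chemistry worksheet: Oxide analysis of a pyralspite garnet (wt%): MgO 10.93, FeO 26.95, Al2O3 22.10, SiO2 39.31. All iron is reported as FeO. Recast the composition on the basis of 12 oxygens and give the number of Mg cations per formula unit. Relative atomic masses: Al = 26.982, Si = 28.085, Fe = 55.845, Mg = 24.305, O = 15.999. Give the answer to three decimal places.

1.249 Mg apfu

MgO: 10.93/40.304 = 0.27119 mol → 0.27119 mol Mg, 0.27119 mol O.
FeO: 26.95/71.844 = 0.37512 mol → 0.37512 mol Fe, 0.37512 mol O.
Al2O3: 22.10/101.961 = 0.21675 mol → 0.43350 mol Al, 0.65025 mol O.
SiO2: 39.31/60.083 = 0.65426 mol → 0.65426 mol Si, 1.30852 mol O.
Total oxygen = 2.60508 mol. Normalization factor = 12/2.60508 = 4.60638.
Mg per 12 O = 0.27119 × 4.60638 = 1.249.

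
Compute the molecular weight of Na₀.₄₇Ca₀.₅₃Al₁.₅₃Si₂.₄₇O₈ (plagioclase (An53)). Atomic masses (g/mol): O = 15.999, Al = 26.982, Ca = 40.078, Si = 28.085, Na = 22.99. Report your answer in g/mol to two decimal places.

270.69 g/mol

M = 0.47(22.99) + 0.53(40.078) + 1.53(26.982) + 2.47(28.085) + 8(15.999)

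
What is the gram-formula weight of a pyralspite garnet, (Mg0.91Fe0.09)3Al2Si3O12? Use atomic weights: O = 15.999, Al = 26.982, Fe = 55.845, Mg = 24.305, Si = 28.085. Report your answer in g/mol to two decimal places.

411.64 g/mol

M = 2.73×24.305 + 0.27×55.845 + 2×26.982 + 3×28.085 + 12×15.999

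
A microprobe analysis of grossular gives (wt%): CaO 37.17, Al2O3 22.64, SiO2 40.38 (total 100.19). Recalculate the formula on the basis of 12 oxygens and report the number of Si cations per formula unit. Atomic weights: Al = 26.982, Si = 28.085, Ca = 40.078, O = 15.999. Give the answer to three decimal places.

3.017 Si apfu

37.17 wt% CaO ÷ 56.077 g/mol = 0.66284 mol, giving 0.66284 Ca and 0.66284 O.
22.64 wt% Al2O3 ÷ 101.961 g/mol = 0.22205 mol, giving 0.44410 Al and 0.66615 O.
40.38 wt% SiO2 ÷ 60.083 g/mol = 0.67207 mol, giving 0.67207 Si and 1.34414 O.
Oxygen sums to 2.67313; scaling by 12/2.67313 = 4.48912 puts the formula on 12 O.
Si: 0.67207 × 4.48912 = 3.017 atoms per formula unit.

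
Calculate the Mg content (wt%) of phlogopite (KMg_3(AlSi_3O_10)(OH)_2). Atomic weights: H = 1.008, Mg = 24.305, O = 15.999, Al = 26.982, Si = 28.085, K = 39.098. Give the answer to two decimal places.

Molar mass of KMg_3(AlSi_3O_10)(OH)_2: 1*39.098 + 3*24.305 + 1*26.982 + 3*28.085 + 12*15.999 + 2*1.008 = 417.254 g/mol.
Mass of Mg per formula unit: 3 × 24.305 = 72.915 g.
Weight fraction Mg = 72.915 / 417.254 = 0.1747.

17.47 wt%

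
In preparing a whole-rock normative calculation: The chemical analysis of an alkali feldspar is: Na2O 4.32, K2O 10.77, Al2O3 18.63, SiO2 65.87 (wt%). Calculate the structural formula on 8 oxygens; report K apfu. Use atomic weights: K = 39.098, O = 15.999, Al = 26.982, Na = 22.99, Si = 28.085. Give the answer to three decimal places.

0.625 K apfu

Na2O: 4.32/61.979 = 0.06970 mol → 0.13940 mol Na, 0.06970 mol O.
K2O: 10.77/94.195 = 0.11434 mol → 0.22868 mol K, 0.11434 mol O.
Al2O3: 18.63/101.961 = 0.18272 mol → 0.36544 mol Al, 0.54816 mol O.
SiO2: 65.87/60.083 = 1.09632 mol → 1.09632 mol Si, 2.19264 mol O.
Total oxygen = 2.92484 mol. Normalization factor = 8/2.92484 = 2.73519.
K per 8 O = 0.22868 × 2.73519 = 0.625.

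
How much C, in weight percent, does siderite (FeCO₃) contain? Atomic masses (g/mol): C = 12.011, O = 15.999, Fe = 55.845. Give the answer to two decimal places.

Formula mass = 1×55.845 + 1×12.011 + 3×15.999 = 115.853 g/mol, of which 12.011 g is C.
So C makes up 12.011/115.853 = 0.1037 of the mass, i.e. 10.37%.

10.37 weight percent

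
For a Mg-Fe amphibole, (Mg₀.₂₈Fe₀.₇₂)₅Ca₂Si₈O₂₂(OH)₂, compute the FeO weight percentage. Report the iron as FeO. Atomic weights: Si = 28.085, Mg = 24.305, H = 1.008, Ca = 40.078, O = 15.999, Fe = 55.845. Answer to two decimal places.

M((Mg₀.₂₈Fe₀.₇₂)₅Ca₂Si₈O₂₂(OH)₂) = 925.897 g/mol; M(FeO) = 71.844 g/mol.
Moles FeO per formula unit = 3.60 Fe ÷ 1 = 3.6000.
FeO fraction = (3.6000 × 71.844) / 925.897 = 258.638/925.897 = 0.2793.

27.93 wt%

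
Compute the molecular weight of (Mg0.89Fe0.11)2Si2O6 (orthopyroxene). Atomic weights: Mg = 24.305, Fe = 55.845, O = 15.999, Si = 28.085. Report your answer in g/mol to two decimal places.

The formula mass is the sum 1.78(24.305) + 0.22(55.845) + 2(28.085) + 6(15.999).

207.71 g/mol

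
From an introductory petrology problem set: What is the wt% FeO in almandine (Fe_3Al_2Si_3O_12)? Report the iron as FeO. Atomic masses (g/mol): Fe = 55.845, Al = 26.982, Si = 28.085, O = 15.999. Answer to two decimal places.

43.30 wt%

Formula mass = 497.742 g/mol.
3 Fe → 3.0000 mol FeO per formula unit; M(FeO) = 71.844, so FeO mass = 215.532 g.
215.532/497.742 × 100 = 43.30 wt%.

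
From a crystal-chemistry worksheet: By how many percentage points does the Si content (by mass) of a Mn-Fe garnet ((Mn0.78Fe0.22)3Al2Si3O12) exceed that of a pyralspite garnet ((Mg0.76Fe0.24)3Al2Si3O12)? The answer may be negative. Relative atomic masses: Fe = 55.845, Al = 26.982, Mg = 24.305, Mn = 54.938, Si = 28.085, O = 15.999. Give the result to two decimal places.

Si in (Mn0.78Fe0.22)3Al2Si3O12: molar mass 495.620 g/mol; 3×28.085 = 84.255 g → 17.00 wt%.
Si in (Mg0.76Fe0.24)3Al2Si3O12: molar mass 425.831 g/mol; 3×28.085 = 84.255 g → 19.79 wt%.
Difference = 17.00 − 19.79 = -2.79 percentage points.

-2.79 percentage points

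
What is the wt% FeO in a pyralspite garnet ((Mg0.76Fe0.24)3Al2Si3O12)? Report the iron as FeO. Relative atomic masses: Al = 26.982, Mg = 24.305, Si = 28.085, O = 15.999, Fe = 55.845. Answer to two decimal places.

12.15 wt%

M((Mg0.76Fe0.24)3Al2Si3O12) = 425.831 g/mol; M(FeO) = 71.844 g/mol.
Moles FeO per formula unit = 0.72 Fe ÷ 1 = 0.7200.
FeO fraction = (0.7200 × 71.844) / 425.831 = 51.728/425.831 = 0.1215.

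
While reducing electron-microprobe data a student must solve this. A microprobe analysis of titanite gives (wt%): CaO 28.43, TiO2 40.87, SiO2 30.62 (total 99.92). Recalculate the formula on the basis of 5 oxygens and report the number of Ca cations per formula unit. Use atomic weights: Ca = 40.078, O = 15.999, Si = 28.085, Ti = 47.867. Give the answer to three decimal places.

0.994 Ca apfu

CaO (M=56.077): mol = 0.50698; Ca = 0.50698, O = 0.50698.
TiO2 (M=79.865): mol = 0.51174; Ti = 0.51174, O = 1.02348.
SiO2 (M=60.083): mol = 0.50963; Si = 0.50963, O = 1.01926.
ΣO = 2.54972; factor = 5/ΣO = 1.96100.
Ca apfu = 0.50698 × 1.96100 = 0.994.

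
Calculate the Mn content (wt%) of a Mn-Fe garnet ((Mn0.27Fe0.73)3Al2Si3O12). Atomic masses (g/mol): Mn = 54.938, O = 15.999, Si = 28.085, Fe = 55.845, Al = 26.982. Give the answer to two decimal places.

M((Mn0.27Fe0.73)3Al2Si3O12) = 497.007 g/mol.
Mn contributes 0.81 × 54.938 = 44.500 g per mole.
44.500/497.007 = 0.0895 → 8.95%.

8.95 wt%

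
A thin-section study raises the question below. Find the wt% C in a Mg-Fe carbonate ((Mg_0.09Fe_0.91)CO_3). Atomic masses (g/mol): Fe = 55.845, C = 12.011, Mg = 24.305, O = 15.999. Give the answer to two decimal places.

Formula mass = 0.09*24.305 + 0.91*55.845 + 1*12.011 + 3*15.999 = 113.014 g/mol, of which 12.011 g is C.
So C makes up 12.011/113.014 = 0.1063 of the mass, i.e. 10.63%.

10.63 wt%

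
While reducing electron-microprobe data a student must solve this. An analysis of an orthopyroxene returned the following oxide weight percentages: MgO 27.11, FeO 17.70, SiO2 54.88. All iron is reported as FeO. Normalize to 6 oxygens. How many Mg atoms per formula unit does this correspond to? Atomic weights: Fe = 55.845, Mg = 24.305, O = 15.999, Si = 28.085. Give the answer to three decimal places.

1.470 Mg apfu

MgO (M=40.304): mol = 0.67264; Mg = 0.67264, O = 0.67264.
FeO (M=71.844): mol = 0.24637; Fe = 0.24637, O = 0.24637.
SiO2 (M=60.083): mol = 0.91340; Si = 0.91340, O = 1.82680.
ΣO = 2.74581; factor = 6/ΣO = 2.18515.
Mg apfu = 0.67264 × 2.18515 = 1.470.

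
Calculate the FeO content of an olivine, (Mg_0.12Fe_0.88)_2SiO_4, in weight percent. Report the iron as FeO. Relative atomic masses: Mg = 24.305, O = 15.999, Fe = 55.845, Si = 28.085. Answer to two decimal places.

64.45 wt%

Formula mass = 196.201 g/mol.
1.76 Fe → 1.7600 mol FeO per formula unit; M(FeO) = 71.844, so FeO mass = 126.445 g.
126.445/196.201 × 100 = 64.45 wt%.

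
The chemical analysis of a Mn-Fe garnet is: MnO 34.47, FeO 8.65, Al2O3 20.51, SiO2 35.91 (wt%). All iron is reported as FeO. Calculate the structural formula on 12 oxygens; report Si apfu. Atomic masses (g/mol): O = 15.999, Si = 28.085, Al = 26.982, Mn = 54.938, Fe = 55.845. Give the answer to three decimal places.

2.982 Si apfu

MnO: 34.47/70.937 = 0.48592 mol → 0.48592 mol Mn, 0.48592 mol O.
FeO: 8.65/71.844 = 0.12040 mol → 0.12040 mol Fe, 0.12040 mol O.
Al2O3: 20.51/101.961 = 0.20116 mol → 0.40232 mol Al, 0.60348 mol O.
SiO2: 35.91/60.083 = 0.59767 mol → 0.59767 mol Si, 1.19534 mol O.
Total oxygen = 2.40514 mol. Normalization factor = 12/2.40514 = 4.98931.
Si per 12 O = 0.59767 × 4.98931 = 2.982.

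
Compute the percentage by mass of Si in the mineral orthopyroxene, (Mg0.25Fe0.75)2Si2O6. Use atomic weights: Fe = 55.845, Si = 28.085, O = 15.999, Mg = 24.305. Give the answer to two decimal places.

22.64 wt%

Molar mass of (Mg0.25Fe0.75)2Si2O6: 0.50·24.305 + 1.50·55.845 + 2·28.085 + 6·15.999 = 248.084 g/mol.
Mass of Si per formula unit: 2 × 28.085 = 56.170 g.
Weight fraction Si = 56.170 / 248.084 = 0.2264.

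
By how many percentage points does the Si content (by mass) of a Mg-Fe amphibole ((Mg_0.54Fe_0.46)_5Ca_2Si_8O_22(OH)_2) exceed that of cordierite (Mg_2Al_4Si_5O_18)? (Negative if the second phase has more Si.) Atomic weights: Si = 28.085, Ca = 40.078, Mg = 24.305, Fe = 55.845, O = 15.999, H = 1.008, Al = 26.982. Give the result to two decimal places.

First mineral: 224.680 g Si in 884.895 g formula = 25.39 wt% Si.
Second mineral: 140.425 g Si in 584.945 g formula = 24.01 wt% Si.
25.39% − 24.01% gives a difference of 1.38 percentage points.

1.38 percentage points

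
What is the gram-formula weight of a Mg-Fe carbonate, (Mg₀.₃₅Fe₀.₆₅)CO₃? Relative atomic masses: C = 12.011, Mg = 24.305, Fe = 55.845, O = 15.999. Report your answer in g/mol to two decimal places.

104.81 g/mol

M = 0.35(24.305) + 0.65(55.845) + 1(12.011) + 3(15.999)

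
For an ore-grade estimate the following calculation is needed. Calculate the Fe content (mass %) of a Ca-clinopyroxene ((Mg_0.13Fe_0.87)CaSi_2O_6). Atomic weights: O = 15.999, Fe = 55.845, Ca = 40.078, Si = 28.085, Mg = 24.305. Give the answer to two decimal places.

Molar mass of (Mg_0.13Fe_0.87)CaSi_2O_6: 0.13*24.305 + 0.87*55.845 + 1*40.078 + 2*28.085 + 6*15.999 = 243.987 g/mol.
Mass of Fe per formula unit: 0.87 × 55.845 = 48.585 g.
Weight fraction Fe = 48.585 / 243.987 = 0.1991.

19.91 mass %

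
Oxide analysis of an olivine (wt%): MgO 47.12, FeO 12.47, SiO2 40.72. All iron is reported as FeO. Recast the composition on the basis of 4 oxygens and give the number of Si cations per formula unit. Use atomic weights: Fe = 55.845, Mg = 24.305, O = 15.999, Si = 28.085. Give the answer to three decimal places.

1.005 Si apfu

MgO: 47.12/40.304 = 1.16911 mol → 1.16911 mol Mg, 1.16911 mol O.
FeO: 12.47/71.844 = 0.17357 mol → 0.17357 mol Fe, 0.17357 mol O.
SiO2: 40.72/60.083 = 0.67773 mol → 0.67773 mol Si, 1.35546 mol O.
Total oxygen = 2.69814 mol. Normalization factor = 4/2.69814 = 1.48250.
Si per 4 O = 0.67773 × 1.48250 = 1.005.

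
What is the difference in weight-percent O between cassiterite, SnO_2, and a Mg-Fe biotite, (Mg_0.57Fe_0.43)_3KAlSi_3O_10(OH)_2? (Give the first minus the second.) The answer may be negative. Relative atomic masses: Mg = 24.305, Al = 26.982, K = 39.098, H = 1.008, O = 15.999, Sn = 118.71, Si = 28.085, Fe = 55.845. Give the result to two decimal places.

-20.69 percentage points

M(SnO_2) = 150.708 g/mol, so wt% O = 31.998/150.708 × 100 = 21.23%.
M((Mg_0.57Fe_0.43)_3KAlSi_3O_10(OH)_2) = 457.941 g/mol, so wt% O = 191.988/457.941 × 100 = 41.92%.
21.23 − 41.92 = -20.69 pp.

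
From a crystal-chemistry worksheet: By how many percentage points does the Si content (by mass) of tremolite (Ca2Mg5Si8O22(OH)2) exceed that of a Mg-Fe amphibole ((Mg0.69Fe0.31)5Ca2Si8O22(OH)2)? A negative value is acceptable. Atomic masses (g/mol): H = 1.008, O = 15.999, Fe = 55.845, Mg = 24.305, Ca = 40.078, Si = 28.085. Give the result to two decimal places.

Si in Ca2Mg5Si8O22(OH)2: molar mass 812.353 g/mol; 8×28.085 = 224.680 g → 27.66 wt%.
Si in (Mg0.69Fe0.31)5Ca2Si8O22(OH)2: molar mass 861.240 g/mol; 8×28.085 = 224.680 g → 26.09 wt%.
Difference = 27.66 − 26.09 = 1.57 percentage points.

1.57 percentage points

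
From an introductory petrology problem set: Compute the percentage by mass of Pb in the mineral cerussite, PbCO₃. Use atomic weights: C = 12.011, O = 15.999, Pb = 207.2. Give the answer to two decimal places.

77.54 mass %

Formula mass = 1·207.2 + 1·12.011 + 3·15.999 = 267.208 g/mol, of which 207.200 g is Pb.
So Pb makes up 207.200/267.208 = 0.7754 of the mass, i.e. 77.54%.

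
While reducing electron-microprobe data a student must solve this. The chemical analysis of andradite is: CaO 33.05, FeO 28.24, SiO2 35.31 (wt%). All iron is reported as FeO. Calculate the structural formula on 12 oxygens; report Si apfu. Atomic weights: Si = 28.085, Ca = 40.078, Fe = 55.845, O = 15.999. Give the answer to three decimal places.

3.268 Si apfu

33.05 wt% CaO ÷ 56.077 g/mol = 0.58937 mol, giving 0.58937 Ca and 0.58937 O.
28.24 wt% FeO ÷ 71.844 g/mol = 0.39307 mol, giving 0.39307 Fe and 0.39307 O.
35.31 wt% SiO2 ÷ 60.083 g/mol = 0.58769 mol, giving 0.58769 Si and 1.17538 O.
Oxygen sums to 2.15782; scaling by 12/2.15782 = 5.56117 puts the formula on 12 O.
Si: 0.58769 × 5.56117 = 3.268 atoms per formula unit.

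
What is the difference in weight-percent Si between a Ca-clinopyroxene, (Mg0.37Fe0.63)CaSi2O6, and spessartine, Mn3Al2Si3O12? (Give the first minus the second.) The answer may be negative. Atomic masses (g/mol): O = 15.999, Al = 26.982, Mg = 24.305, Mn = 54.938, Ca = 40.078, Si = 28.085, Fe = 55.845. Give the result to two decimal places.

Si in (Mg0.37Fe0.63)CaSi2O6: molar mass 236.417 g/mol; 2×28.085 = 56.170 g → 23.76 wt%.
Si in Mn3Al2Si3O12: molar mass 495.021 g/mol; 3×28.085 = 84.255 g → 17.02 wt%.
Difference = 23.76 − 17.02 = 6.74 percentage points.

6.74 percentage points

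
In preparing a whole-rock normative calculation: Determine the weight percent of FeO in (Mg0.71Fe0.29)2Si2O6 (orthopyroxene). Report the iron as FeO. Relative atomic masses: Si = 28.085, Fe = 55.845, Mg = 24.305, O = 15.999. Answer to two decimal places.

Formula mass = 219.067 g/mol.
0.58 Fe → 0.5800 mol FeO per formula unit; M(FeO) = 71.844, so FeO mass = 41.670 g.
41.670/219.067 × 100 = 19.02 wt%.

19.02 wt%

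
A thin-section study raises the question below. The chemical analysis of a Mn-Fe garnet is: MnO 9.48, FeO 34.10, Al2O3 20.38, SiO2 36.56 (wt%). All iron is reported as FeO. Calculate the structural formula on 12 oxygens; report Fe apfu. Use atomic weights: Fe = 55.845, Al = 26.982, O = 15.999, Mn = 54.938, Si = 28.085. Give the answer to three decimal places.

2.349 Fe apfu

MnO: 9.48/70.937 = 0.13364 mol → 0.13364 mol Mn, 0.13364 mol O.
FeO: 34.10/71.844 = 0.47464 mol → 0.47464 mol Fe, 0.47464 mol O.
Al2O3: 20.38/101.961 = 0.19988 mol → 0.39976 mol Al, 0.59964 mol O.
SiO2: 36.56/60.083 = 0.60849 mol → 0.60849 mol Si, 1.21698 mol O.
Total oxygen = 2.42490 mol. Normalization factor = 12/2.42490 = 4.94866.
Fe per 12 O = 0.47464 × 4.94866 = 2.349.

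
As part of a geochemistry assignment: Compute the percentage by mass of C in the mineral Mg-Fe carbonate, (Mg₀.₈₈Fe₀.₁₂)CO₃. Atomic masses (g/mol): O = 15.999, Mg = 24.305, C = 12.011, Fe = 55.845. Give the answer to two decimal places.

13.63 weight percent

M((Mg₀.₈₈Fe₀.₁₂)CO₃) = 88.098 g/mol.
C contributes 1 × 12.011 = 12.011 g per mole.
12.011/88.098 = 0.1363 → 13.63%.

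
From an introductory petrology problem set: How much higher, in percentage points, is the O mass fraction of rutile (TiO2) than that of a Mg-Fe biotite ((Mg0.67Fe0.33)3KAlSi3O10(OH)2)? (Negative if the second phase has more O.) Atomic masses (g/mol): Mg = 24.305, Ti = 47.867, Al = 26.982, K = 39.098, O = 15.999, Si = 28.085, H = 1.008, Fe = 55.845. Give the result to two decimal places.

-2.74 percentage points

M(TiO2) = 79.865 g/mol, so wt% O = 31.998/79.865 × 100 = 40.07%.
M((Mg0.67Fe0.33)3KAlSi3O10(OH)2) = 448.479 g/mol, so wt% O = 191.988/448.479 × 100 = 42.81%.
40.07 − 42.81 = -2.74 pp.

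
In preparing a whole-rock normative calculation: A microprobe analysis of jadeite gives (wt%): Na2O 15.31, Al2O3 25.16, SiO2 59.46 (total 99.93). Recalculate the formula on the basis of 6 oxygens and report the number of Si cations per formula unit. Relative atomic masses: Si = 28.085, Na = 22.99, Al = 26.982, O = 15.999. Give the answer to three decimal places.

2.002 Si apfu

Na2O (M=61.979): mol = 0.24702; Na = 0.49404, O = 0.24702.
Al2O3 (M=101.961): mol = 0.24676; Al = 0.49352, O = 0.74028.
SiO2 (M=60.083): mol = 0.98963; Si = 0.98963, O = 1.97926.
ΣO = 2.96656; factor = 6/ΣO = 2.02254.
Si apfu = 0.98963 × 2.02254 = 2.002.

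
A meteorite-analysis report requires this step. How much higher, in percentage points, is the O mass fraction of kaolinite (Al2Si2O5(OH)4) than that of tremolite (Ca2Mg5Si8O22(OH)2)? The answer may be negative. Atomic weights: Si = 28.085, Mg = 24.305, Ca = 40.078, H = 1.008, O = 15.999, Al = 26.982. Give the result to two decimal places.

8.51 percentage points

M(Al2Si2O5(OH)4) = 258.157 g/mol, so wt% O = 143.991/258.157 × 100 = 55.78%.
M(Ca2Mg5Si8O22(OH)2) = 812.353 g/mol, so wt% O = 383.976/812.353 × 100 = 47.27%.
55.78 − 47.27 = 8.51 pp.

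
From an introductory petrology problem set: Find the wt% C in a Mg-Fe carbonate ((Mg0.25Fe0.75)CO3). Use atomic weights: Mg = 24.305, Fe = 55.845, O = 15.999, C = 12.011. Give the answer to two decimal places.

Formula mass = 0.25·24.305 + 0.75·55.845 + 1·12.011 + 3·15.999 = 107.968 g/mol, of which 12.011 g is C.
So C makes up 12.011/107.968 = 0.1112 of the mass, i.e. 11.12%.

11.12 mass %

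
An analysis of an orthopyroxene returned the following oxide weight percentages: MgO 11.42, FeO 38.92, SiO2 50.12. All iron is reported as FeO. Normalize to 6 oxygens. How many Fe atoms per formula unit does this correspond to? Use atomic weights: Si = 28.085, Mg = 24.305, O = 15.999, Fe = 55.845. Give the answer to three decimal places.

MgO: 11.42/40.304 = 0.28335 mol → 0.28335 mol Mg, 0.28335 mol O.
FeO: 38.92/71.844 = 0.54173 mol → 0.54173 mol Fe, 0.54173 mol O.
SiO2: 50.12/60.083 = 0.83418 mol → 0.83418 mol Si, 1.66836 mol O.
Total oxygen = 2.49344 mol. Normalization factor = 6/2.49344 = 2.40631.
Fe per 6 O = 0.54173 × 2.40631 = 1.304.

1.304 Fe apfu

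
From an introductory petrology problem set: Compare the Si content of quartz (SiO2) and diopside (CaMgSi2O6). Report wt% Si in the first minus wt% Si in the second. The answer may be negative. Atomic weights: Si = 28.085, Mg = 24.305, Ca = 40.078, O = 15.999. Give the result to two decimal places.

First mineral: 28.085 g Si in 60.083 g formula = 46.74 wt% Si.
Second mineral: 56.170 g Si in 216.547 g formula = 25.94 wt% Si.
46.74% − 25.94% gives a difference of 20.80 percentage points.

20.80 percentage points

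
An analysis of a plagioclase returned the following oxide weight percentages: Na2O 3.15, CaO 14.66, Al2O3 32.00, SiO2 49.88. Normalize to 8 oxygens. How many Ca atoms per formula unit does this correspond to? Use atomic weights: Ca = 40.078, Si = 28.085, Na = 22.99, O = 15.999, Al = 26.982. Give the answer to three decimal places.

3.15 wt% Na2O ÷ 61.979 g/mol = 0.05082 mol, giving 0.10164 Na and 0.05082 O.
14.66 wt% CaO ÷ 56.077 g/mol = 0.26143 mol, giving 0.26143 Ca and 0.26143 O.
32.00 wt% Al2O3 ÷ 101.961 g/mol = 0.31385 mol, giving 0.62770 Al and 0.94155 O.
49.88 wt% SiO2 ÷ 60.083 g/mol = 0.83018 mol, giving 0.83018 Si and 1.66036 O.
Oxygen sums to 2.91416; scaling by 8/2.91416 = 2.74522 puts the formula on 8 O.
Ca: 0.26143 × 2.74522 = 0.718 atoms per formula unit.

0.718 Ca apfu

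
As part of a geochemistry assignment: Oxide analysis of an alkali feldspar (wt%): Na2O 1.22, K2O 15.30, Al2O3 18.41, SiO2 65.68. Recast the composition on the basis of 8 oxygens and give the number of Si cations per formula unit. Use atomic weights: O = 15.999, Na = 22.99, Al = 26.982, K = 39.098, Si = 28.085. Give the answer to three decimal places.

1.22 wt% Na2O ÷ 61.979 g/mol = 0.01968 mol, giving 0.03936 Na and 0.01968 O.
15.30 wt% K2O ÷ 94.195 g/mol = 0.16243 mol, giving 0.32486 K and 0.16243 O.
18.41 wt% Al2O3 ÷ 101.961 g/mol = 0.18056 mol, giving 0.36112 Al and 0.54168 O.
65.68 wt% SiO2 ÷ 60.083 g/mol = 1.09315 mol, giving 1.09315 Si and 2.18630 O.
Oxygen sums to 2.91009; scaling by 8/2.91009 = 2.74906 puts the formula on 8 O.
Si: 1.09315 × 2.74906 = 3.005 atoms per formula unit.

3.005 Si apfu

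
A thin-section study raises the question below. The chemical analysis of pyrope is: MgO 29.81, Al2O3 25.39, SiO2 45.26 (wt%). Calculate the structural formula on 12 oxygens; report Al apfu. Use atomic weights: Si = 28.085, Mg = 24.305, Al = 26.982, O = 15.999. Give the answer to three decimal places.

MgO: 29.81/40.304 = 0.73963 mol → 0.73963 mol Mg, 0.73963 mol O.
Al2O3: 25.39/101.961 = 0.24902 mol → 0.49804 mol Al, 0.74706 mol O.
SiO2: 45.26/60.083 = 0.75329 mol → 0.75329 mol Si, 1.50658 mol O.
Total oxygen = 2.99327 mol. Normalization factor = 12/2.99327 = 4.00899.
Al per 12 O = 0.49804 × 4.00899 = 1.997.

1.997 Al apfu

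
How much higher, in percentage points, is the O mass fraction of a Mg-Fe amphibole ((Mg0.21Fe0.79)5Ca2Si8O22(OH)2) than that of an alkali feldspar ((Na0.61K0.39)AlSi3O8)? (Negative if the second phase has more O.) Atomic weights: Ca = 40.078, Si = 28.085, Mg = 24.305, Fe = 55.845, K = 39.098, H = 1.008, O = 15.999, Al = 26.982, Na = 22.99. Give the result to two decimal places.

First mineral: 383.976 g O in 936.936 g formula = 40.98 wt% O.
Second mineral: 127.992 g O in 268.501 g formula = 47.67 wt% O.
40.98% − 47.67% gives a difference of -6.69 percentage points.

-6.69 percentage points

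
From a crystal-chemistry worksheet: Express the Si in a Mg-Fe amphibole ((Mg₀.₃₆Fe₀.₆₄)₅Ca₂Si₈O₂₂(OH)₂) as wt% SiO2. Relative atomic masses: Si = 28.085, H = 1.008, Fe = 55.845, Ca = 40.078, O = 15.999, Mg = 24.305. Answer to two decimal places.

52.63 wt%

M((Mg₀.₃₆Fe₀.₆₄)₅Ca₂Si₈O₂₂(OH)₂) = 913.281 g/mol; M(SiO2) = 60.083 g/mol.
Moles SiO2 per formula unit = 8 Si ÷ 1 = 8.0000.
SiO2 fraction = (8.0000 × 60.083) / 913.281 = 480.664/913.281 = 0.5263.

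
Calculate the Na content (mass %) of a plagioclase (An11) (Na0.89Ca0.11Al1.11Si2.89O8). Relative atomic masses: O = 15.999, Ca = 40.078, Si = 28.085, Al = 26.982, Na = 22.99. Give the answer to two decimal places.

Formula mass = 0.89·22.99 + 0.11·40.078 + 1.11·26.982 + 2.89·28.085 + 8·15.999 = 263.977 g/mol, of which 20.461 g is Na.
So Na makes up 20.461/263.977 = 0.0775 of the mass, i.e. 7.75%.

7.75 mass %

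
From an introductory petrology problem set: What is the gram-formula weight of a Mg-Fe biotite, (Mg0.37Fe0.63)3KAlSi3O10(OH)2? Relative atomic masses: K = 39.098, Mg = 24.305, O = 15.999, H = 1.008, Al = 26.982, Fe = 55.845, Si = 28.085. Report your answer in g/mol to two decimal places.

The formula mass is the sum 1.11×24.305 + 1.89×55.845 + 1×39.098 + 1×26.982 + 3×28.085 + 12×15.999 + 2×1.008.

476.86 g/mol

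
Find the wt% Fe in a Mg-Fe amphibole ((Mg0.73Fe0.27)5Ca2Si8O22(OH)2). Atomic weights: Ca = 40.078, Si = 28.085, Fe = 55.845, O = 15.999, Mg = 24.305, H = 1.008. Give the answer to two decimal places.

8.82 weight percent

Molar mass of (Mg0.73Fe0.27)5Ca2Si8O22(OH)2: 3.65×24.305 + 1.35×55.845 + 2×40.078 + 8×28.085 + 24×15.999 + 2×1.008 = 854.932 g/mol.
Mass of Fe per formula unit: 1.35 × 55.845 = 75.391 g.
Weight fraction Fe = 75.391 / 854.932 = 0.0882.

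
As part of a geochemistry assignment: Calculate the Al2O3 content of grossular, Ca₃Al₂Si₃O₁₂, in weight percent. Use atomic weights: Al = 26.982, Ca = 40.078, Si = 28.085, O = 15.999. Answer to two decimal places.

M(Ca₃Al₂Si₃O₁₂) = 450.441 g/mol; M(Al2O3) = 101.961 g/mol.
Moles Al2O3 per formula unit = 2 Al ÷ 2 = 1.0000.
Al2O3 fraction = (1.0000 × 101.961) / 450.441 = 101.961/450.441 = 0.2264.

22.64 wt%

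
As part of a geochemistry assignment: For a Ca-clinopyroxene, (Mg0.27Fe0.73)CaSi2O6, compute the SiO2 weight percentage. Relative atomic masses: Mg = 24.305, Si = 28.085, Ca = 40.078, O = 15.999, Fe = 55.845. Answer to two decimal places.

M((Mg0.27Fe0.73)CaSi2O6) = 239.571 g/mol; M(SiO2) = 60.083 g/mol.
Moles SiO2 per formula unit = 2 Si ÷ 1 = 2.0000.
SiO2 fraction = (2.0000 × 60.083) / 239.571 = 120.166/239.571 = 0.5016.

50.16 wt%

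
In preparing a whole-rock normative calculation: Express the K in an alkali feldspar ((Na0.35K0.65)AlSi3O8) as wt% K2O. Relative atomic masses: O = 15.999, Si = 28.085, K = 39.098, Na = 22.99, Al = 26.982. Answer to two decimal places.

Molar mass of (Na0.35K0.65)AlSi3O8 = 0.35·22.99 + 0.65·39.098 + 1·26.982 + 3·28.085 + 8·15.999 = 272.689 g/mol.
Each formula unit contains 0.65 K, equivalent to 0.65/2 = 0.3250 mol K2O.
M(K2O) = 2×39.098 + 1×15.999 = 94.195 g/mol.
Mass of K2O per formula unit = 0.3250 × 94.195 = 30.613 g.
K2O wt% = 30.613 / 272.689 × 100 = 11.23%.

11.23 wt%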